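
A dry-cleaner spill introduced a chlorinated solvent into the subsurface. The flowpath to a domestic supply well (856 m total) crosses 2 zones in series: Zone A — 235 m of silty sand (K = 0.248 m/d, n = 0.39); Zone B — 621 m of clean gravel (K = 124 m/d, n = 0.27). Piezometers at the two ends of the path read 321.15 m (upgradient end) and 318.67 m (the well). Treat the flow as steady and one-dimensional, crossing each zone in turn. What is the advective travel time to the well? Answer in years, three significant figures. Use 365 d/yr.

273 years

Total head drop ΔH = 321.15 − 318.67 = 2.48 m
Steady 1-D flow in series ⇒ the Darcy flux q is identical in every zone and the zone head losses add (resistances L/K in series).
Σ(L/K) = 235/0.248 + 621/124 = 947.6 + 5.008 = 952.6 d
q = ΔH / Σ(L/K) = 2.48 / 952.6 = 0.002603 m/d (same in every zone)
Zone A: v = q/n = 0.002603/0.39 = 0.006675 m/d → t_A = 235/0.006675 = 35200 d
Zone B: v = q/n = 0.002603/0.27 = 0.009642 m/d → t_B = 621/0.009642 = 64400 d
Total t = 35200 + 64400 = 99610 d
   = 99610 / 365 = 273 yr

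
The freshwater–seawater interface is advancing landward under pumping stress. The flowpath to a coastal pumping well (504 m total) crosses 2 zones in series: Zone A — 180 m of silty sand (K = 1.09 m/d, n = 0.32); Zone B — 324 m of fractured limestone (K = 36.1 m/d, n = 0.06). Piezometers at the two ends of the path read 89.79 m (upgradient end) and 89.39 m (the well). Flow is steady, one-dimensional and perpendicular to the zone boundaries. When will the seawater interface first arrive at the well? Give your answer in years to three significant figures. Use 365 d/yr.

91.9 years

Total head drop ΔH = 89.79 − 89.39 = 0.40 m
Continuity: the same q passes through each zone, so ΔH = q·Σ(L_j/K_j) — the zones act as resistances in series.
Σ(L/K) = 180/1.09 + 324/36.1 = 165.1 + 8.975 = 174.1 d
q = ΔH / Σ(L/K) = 0.40 / 174.1 = 0.002297 m/d (same in every zone)
Zone A: v = q/n = 0.002297/0.32 = 0.007179 m/d → t_A = 180/0.007179 = 25070 d
Zone B: v = q/n = 0.002297/0.06 = 0.03829 m/d → t_B = 324/0.03829 = 8462 d
Total t = 25070 + 8462 = 33530 d
   = 33530 / 365 = 91.9 yr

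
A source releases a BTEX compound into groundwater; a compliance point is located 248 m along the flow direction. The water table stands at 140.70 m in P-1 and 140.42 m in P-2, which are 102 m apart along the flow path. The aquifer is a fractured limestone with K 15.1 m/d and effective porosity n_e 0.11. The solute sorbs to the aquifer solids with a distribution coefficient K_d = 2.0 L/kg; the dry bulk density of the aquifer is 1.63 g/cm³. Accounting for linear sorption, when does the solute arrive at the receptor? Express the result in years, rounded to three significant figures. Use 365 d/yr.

55.2 years

Hydraulic gradient i = (140.70 − 140.42) / 102 = 0.28 / 102 = 0.002745
q = Ki = 15.1 × 0.002745 = 0.04145 m/d
Seepage velocity v = q / n = 0.04145 / 0.11 = 0.3768 m/d
Retardation R = 1 + ρ_b·K_d/n = 1 + 1.63×2.0/0.11 = 30.64
Contaminant velocity v_c = v/R = 0.3768/30.64 = 0.01230 m/d
t = L/v_c = 248/0.01230 = 20160 d
   = 20160/365 = 55.2 yr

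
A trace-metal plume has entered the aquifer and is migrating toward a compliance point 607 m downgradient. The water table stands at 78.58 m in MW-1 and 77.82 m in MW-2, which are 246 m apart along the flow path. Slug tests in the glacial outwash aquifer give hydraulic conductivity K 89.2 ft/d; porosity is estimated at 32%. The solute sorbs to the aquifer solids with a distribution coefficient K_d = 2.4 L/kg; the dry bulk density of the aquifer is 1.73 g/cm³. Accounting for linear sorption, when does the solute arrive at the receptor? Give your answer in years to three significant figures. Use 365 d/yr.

88.5 years

Hydraulic gradient i = (78.58 − 77.82) / 246 = 0.76 / 246 = 0.003089
K = 89.2 ft/d × 0.3048 = 27.19 m/d
Specific discharge q = 27.19 × 0.003089 = 0.08400 m/d
v_s = q/n_e = 0.08400/0.32 = 0.2625 m/d
Retardation R = 1 + ρ_b·K_d/n = 1 + 1.73×2.4/0.32 = 13.98
Contaminant velocity v_c = v/R = 0.2625/13.98 = 0.01878 m/d
t = L/v_c = 607/0.01878 = 32320 d
   = 32320/365 = 88.5 yr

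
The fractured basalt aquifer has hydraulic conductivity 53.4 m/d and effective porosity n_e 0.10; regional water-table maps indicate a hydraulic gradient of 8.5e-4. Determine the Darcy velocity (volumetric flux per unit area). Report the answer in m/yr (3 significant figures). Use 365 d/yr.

16.6 m/yr

Specific discharge q = 53.4 × 8.5e-4 = 0.04539 m/d
   = 0.04539 × 365 = 16.6 m/yr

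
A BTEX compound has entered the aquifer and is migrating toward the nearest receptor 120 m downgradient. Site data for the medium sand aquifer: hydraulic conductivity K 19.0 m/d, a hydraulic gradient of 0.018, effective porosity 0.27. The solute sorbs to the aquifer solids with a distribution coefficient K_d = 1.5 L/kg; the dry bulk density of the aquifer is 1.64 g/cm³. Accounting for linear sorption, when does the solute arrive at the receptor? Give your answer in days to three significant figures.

958 days

q = Ki = 19.0 × 0.018 = 0.3420 m/d
v = Ki/n = 19.0·0.018/0.27 = 1.267 m/d
Retardation R = 1 + ρ_b·K_d/n = 1 + 1.64×1.5/0.27 = 10.11
Contaminant velocity v_c = v/R = 1.267/10.11 = 0.1253 m/d
t = L/v_c = 120/0.1253 = 957.9 d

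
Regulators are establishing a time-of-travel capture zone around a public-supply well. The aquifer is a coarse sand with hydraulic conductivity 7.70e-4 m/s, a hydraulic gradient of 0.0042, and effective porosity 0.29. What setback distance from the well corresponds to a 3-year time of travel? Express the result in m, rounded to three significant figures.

1060 m

K = 7.70e-4 m/s × 86400 s/d = 66.53 m/d
Specific discharge q = 66.53 × 0.0042 = 0.2794 m/d
v = Ki/n = 66.53·0.0042/0.29 = 0.9635 m/d
T = 3 yr × 365 = 1095 d
L = v × T = 0.9635 × 1095 = 1055 m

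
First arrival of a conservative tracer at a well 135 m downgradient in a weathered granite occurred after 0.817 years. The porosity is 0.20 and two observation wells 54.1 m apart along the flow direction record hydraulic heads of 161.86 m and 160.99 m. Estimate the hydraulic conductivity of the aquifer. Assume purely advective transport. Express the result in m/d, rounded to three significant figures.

5.63 m/d

Hydraulic gradient i = (161.86 − 160.99) / 54.1 = 0.87 / 54.1 = 0.01608
t = 0.817 years = 298.2 d
v = L / t = 135 / 298.2 = 0.4527 m/d
K = v · n / i = 0.4527 × 0.20 / 0.01608 = 5.63 m/d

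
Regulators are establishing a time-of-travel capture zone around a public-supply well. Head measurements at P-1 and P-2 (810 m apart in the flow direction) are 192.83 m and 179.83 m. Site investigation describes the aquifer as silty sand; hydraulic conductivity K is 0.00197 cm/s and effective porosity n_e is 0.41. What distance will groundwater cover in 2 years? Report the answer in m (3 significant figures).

48.6 m

Hydraulic gradient i = (192.83 − 179.83) / 810 = 13.00 / 810 = 0.01605
K = 0.00197 cm/s × 864 = 1.702 m/d
Darcy flux q = K·i = 1.702 × 0.01605 = 0.02732 m/d
Average linear velocity = 0.02732 / 0.41 = 0.06663 m/d
T = 2 yr × 365 = 730 d
L = v × T = 0.06663 × 730 = 48.64 m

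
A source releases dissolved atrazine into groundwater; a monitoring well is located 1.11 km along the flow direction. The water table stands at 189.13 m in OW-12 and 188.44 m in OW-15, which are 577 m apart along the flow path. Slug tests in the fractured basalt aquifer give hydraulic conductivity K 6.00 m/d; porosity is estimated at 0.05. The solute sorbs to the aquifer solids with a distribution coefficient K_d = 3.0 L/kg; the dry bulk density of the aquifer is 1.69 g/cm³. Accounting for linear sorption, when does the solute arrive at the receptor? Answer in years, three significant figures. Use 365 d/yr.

Hydraulic gradient i = (189.13 − 188.44) / 577 = 0.69 / 577 = 0.001196
q = Ki = 6.00 × 0.001196 = 0.007175 m/d
v = Ki/n = 6.00·0.001196/0.05 = 0.1435 m/d
Retardation R = 1 + ρ_b·K_d/n = 1 + 1.69×3.0/0.05 = 102.4
Contaminant velocity v_c = v/R = 0.1435/102.4 = 0.001401 m/d
L = 1.11 km = 1110 m
t = L/v_c = 1110/0.001401 = 792100 d
   = 792100/365 = 2170 yr

2170 years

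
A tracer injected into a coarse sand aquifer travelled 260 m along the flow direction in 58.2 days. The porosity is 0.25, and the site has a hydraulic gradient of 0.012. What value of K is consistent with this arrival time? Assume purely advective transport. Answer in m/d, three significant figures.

v = L / t = 260 / 58.2 = 4.467 m/d
K = v · n / i = 4.467 × 0.25 / 0.012 = 93.1 m/d

93.1 m/d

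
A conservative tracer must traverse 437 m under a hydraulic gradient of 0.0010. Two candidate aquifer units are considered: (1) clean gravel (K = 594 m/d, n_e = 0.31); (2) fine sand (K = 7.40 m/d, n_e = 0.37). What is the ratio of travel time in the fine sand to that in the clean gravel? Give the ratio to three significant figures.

95.8

Unit 1 (clean gravel): v = 594×0.0010/0.31 = 1.916 m/d, t = 437/1.916 = 228.1 d
Unit 2 (fine sand): v = 7.40×0.0010/0.37 = 0.02000 m/d, t = 437/0.02000 = 21850 d
t(fine sand) / t(clean gravel) = 21850/228.1 = 95.8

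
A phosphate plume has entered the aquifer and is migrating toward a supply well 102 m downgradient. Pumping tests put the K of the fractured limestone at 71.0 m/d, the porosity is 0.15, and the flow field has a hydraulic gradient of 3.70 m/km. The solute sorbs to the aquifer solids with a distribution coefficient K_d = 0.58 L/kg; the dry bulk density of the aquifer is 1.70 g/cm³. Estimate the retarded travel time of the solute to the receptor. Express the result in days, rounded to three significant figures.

Darcy flux q = K·i = 71.0 × 0.0037 = 0.2627 m/d
Average linear velocity = 0.2627 / 0.15 = 1.751 m/d
Retardation R = 1 + ρ_b·K_d/n = 1 + 1.70×0.58/0.15 = 7.573
Contaminant velocity v_c = v/R = 1.751/7.573 = 0.2313 m/d
t = L/v_c = 102/0.2313 = 441.1 d

441 days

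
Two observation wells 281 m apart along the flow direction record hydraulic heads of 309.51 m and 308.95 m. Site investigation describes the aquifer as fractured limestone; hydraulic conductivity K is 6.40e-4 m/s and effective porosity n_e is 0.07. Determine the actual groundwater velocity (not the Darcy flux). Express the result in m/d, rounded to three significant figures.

Hydraulic gradient i = (309.51 − 308.95) / 281 = 0.56 / 281 = 0.001993
K = 6.40e-4 m/s × 86400 s/d = 55.30 m/d
Darcy flux q = K·i = 55.30 × 0.001993 = 0.1102 m/d
Average linear velocity = 0.1102 / 0.07 = 1.574 m/d

1.57 m/d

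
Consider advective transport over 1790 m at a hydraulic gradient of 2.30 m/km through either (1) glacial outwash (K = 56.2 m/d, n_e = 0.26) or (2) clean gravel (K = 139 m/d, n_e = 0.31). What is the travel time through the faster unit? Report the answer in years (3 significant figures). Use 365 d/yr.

4.76 years

Unit 1 (glacial outwash): v = 56.2×0.0023/0.26 = 0.4972 m/d, t = 1790/0.4972 = 3600 d
Unit 2 (clean gravel): v = 139×0.0023/0.31 = 1.031 m/d, t = 1790/1.031 = 1736 d
Faster: 1736 d / 365 = 4.76 yr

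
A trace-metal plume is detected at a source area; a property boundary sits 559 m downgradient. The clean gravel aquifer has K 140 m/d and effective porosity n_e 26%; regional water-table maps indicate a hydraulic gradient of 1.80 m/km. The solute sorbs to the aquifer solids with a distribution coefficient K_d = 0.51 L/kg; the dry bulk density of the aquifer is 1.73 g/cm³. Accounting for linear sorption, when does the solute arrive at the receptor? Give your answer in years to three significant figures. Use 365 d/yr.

Specific discharge q = 140 × 0.0018 = 0.2520 m/d
v_s = q/n_e = 0.2520/0.26 = 0.9692 m/d
Retardation R = 1 + ρ_b·K_d/n = 1 + 1.73×0.51/0.26 = 4.393
Contaminant velocity v_c = v/R = 0.9692/4.393 = 0.2206 m/d
t = L/v_c = 559/0.2206 = 2534 d
   = 2534/365 = 6.94 yr

6.94 years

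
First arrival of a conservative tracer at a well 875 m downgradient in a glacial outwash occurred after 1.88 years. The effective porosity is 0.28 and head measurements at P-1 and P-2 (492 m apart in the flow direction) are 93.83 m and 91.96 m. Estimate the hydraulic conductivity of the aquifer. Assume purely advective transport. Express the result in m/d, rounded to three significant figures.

Hydraulic gradient i = (93.83 − 91.96) / 492 = 1.87 / 492 = 0.003801
t = 1.88 years = 686.2 d
v = L / t = 875 / 686.2 = 1.275 m/d
K = v · n / i = 1.275 × 0.28 / 0.003801 = 93.9 m/d

93.9 m/d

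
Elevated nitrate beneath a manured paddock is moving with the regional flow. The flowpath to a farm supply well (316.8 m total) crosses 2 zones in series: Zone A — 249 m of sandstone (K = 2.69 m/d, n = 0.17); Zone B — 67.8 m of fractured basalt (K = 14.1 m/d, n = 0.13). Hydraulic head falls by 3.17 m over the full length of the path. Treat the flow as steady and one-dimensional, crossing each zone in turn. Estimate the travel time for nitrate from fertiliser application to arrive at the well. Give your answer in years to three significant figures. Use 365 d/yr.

Continuity: the same q passes through each zone, so ΔH = q·Σ(L_j/K_j) — the zones act as resistances in series.
Σ(L/K) = 249/2.69 + 67.8/14.1 = 92.57 + 4.809 = 97.37 d
q = ΔH / Σ(L/K) = 3.17 / 97.37 = 0.03256 m/d (same in every zone)
Zone A: v = q/n = 0.03256/0.17 = 0.1915 m/d → t_A = 249/0.1915 = 1300 d
Zone B: v = q/n = 0.03256/0.13 = 0.2504 m/d → t_B = 67.8/0.2504 = 270.7 d
Total t = 1300 + 270.7 = 1571 d
   = 1571 / 365 = 4.30 yr

4.30 years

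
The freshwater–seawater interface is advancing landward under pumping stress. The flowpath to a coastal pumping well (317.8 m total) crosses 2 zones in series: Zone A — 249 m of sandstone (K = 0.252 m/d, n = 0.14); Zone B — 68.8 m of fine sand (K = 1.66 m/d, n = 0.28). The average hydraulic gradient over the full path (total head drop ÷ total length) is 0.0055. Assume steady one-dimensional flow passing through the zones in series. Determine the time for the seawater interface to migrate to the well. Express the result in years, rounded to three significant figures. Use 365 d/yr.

Continuity: the same q passes through each zone, so ΔH = q·Σ(L_j/K_j) — the zones act as resistances in series.
Σ(L/K) = 249/0.252 + 68.8/1.66 = 988.1 + 41.45 = 1030 d
K_eq = L_total / Σ(L/K) = 317.8 / 1030 = 0.3087 m/d
q = K_eq · i = 0.3087 × 0.0055 = 0.001698 m/d (same in every zone)
Zone A: v = q/n = 0.001698/0.14 = 0.01213 m/d → t_A = 249/0.01213 = 20530 d
Zone B: v = q/n = 0.001698/0.28 = 0.006063 m/d → t_B = 68.8/0.006063 = 11350 d
Total t = 20530 + 11350 = 31880 d
   = 31880 / 365 = 87.3 yr

87.3 years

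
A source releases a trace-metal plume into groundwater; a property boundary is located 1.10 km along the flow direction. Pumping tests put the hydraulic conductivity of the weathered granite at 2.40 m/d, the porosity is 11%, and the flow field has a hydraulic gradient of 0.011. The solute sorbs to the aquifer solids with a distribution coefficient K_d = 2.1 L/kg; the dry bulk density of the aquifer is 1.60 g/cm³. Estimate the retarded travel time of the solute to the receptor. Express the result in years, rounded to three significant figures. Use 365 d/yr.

q = Ki = 2.40 × 0.011 = 0.02640 m/d
Seepage velocity v = q / n = 0.02640 / 0.11 = 0.2400 m/d
Retardation R = 1 + ρ_b·K_d/n = 1 + 1.60×2.1/0.11 = 31.55
Contaminant velocity v_c = v/R = 0.2400/31.55 = 0.007608 m/d
L = 1.10 km = 1100 m
t = L/v_c = 1100/0.007608 = 144600 d
   = 144600/365 = 396 yr

396 years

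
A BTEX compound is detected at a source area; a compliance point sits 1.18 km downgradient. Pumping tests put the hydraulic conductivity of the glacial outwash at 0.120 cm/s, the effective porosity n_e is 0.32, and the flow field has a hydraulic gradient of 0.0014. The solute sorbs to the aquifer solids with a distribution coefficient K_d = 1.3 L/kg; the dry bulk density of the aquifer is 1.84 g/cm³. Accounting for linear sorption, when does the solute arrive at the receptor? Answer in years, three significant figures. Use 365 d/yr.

K = 0.120 cm/s × 864 = 103.7 m/d
q = Ki = 103.7 × 0.0014 = 0.1452 m/d
Average linear velocity = 0.1452 / 0.32 = 0.4536 m/d
Retardation R = 1 + ρ_b·K_d/n = 1 + 1.84×1.3/0.32 = 8.475
Contaminant velocity v_c = v/R = 0.4536/8.475 = 0.05352 m/d
L = 1.18 km = 1180 m
t = L/v_c = 1180/0.05352 = 22050 d
   = 22050/365 = 60.4 yr

60.4 years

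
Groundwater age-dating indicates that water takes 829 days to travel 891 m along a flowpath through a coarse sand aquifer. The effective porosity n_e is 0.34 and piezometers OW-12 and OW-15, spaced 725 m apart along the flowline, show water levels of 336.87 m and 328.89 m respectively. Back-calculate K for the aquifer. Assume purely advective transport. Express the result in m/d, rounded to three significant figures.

33.2 m/d

Hydraulic gradient i = (336.87 − 328.89) / 725 = 7.98 / 725 = 0.01101
v = L / t = 891 / 829 = 1.075 m/d
K = v · n / i = 1.075 × 0.34 / 0.01101 = 33.2 m/d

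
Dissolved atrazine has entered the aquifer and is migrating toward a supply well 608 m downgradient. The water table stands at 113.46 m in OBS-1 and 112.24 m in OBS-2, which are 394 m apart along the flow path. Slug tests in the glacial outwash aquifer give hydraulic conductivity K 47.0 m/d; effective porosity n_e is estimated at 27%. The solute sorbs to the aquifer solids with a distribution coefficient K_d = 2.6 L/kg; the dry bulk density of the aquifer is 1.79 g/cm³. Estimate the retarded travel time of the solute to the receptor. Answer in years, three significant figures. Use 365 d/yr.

Hydraulic gradient i = (113.46 − 112.24) / 394 = 1.22 / 394 = 0.003096
q = Ki = 47.0 × 0.003096 = 0.1455 m/d
Seepage velocity v = q / n = 0.1455 / 0.27 = 0.5390 m/d
Retardation R = 1 + ρ_b·K_d/n = 1 + 1.79×2.6/0.27 = 18.24
Contaminant velocity v_c = v/R = 0.5390/18.24 = 0.02956 m/d
t = L/v_c = 608/0.02956 = 20570 d
   = 20570/365 = 56.4 yr

56.4 years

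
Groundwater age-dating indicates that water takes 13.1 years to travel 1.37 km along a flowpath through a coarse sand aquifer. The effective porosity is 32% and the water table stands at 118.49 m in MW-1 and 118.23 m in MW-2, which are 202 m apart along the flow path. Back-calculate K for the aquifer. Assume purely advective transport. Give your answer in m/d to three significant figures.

Hydraulic gradient i = (118.49 − 118.23) / 202 = 0.26 / 202 = 0.001287
t = 13.1 years = 4782 d
L = 1.37 km = 1370 m
v = L / t = 1370 / 4782 = 0.2865 m/d
K = v · n / i = 0.2865 × 0.32 / 0.001287 = 71.2 m/d

71.2 m/d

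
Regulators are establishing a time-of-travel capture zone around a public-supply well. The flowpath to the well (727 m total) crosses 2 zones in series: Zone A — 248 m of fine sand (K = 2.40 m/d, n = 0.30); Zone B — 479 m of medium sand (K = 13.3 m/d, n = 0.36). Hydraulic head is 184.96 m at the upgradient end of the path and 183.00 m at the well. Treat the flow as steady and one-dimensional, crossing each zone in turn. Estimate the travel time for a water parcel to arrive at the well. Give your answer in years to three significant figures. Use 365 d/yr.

Total head drop ΔH = 184.96 − 183.00 = 1.96 m
Steady 1-D flow in series ⇒ the Darcy flux q is identical in every zone and the zone head losses add (resistances L/K in series).
Σ(L/K) = 248/2.40 + 479/13.3 = 103.3 + 36.02 = 139.3 d
q = ΔH / Σ(L/K) = 1.96 / 139.3 = 0.01407 m/d (same in every zone)
Zone A: v = q/n = 0.01407/0.30 = 0.04688 m/d → t_A = 248/0.04688 = 5290 d
Zone B: v = q/n = 0.01407/0.36 = 0.03907 m/d → t_B = 479/0.03907 = 12260 d
Total t = 5290 + 12260 = 17550 d
   = 17550 / 365 = 48.1 yr

48.1 years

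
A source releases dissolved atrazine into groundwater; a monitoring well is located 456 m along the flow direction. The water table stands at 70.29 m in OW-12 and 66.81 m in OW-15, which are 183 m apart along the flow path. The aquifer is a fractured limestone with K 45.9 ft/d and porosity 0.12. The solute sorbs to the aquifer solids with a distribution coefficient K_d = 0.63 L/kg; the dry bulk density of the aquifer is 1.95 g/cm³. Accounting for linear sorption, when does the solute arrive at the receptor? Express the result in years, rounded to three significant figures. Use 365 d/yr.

Hydraulic gradient i = (70.29 − 66.81) / 183 = 3.48 / 183 = 0.01902
K = 45.9 ft/d × 0.3048 = 13.99 m/d
Darcy flux q = K·i = 13.99 × 0.01902 = 0.2660 m/d
v_s = q/n_e = 0.2660/0.12 = 2.217 m/d
Retardation R = 1 + ρ_b·K_d/n = 1 + 1.95×0.63/0.12 = 11.24
Contaminant velocity v_c = v/R = 2.217/11.24 = 0.1973 m/d
t = L/v_c = 456/0.1973 = 2311 d
   = 2311/365 = 6.33 yr

6.33 years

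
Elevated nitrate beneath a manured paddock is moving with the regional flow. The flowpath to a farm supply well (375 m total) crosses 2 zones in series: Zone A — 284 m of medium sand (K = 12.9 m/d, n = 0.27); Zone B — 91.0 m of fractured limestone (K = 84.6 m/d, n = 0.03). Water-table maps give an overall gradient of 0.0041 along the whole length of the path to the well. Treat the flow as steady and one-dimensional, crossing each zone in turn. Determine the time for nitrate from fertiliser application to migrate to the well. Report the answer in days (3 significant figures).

1190 days

Continuity: the same q passes through each zone, so ΔH = q·Σ(L_j/K_j) — the zones act as resistances in series.
Σ(L/K) = 284/12.9 + 91.0/84.6 = 22.02 + 1.076 = 23.09 d
K_eq = L_total / Σ(L/K) = 375 / 23.09 = 16.24 m/d
q = K_eq · i = 16.24 × 0.0041 = 0.06658 m/d (same in every zone)
Zone A: v = q/n = 0.06658/0.27 = 0.2466 m/d → t_A = 284/0.2466 = 1152 d
Zone B: v = q/n = 0.06658/0.03 = 2.219 m/d → t_B = 91.0/2.219 = 41.00 d
Total t = 1152 + 41.00 = 1193 d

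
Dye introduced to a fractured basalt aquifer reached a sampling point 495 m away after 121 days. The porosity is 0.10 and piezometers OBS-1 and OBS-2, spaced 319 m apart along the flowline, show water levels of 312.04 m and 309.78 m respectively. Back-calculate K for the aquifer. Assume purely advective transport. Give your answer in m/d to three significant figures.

Hydraulic gradient i = (312.04 − 309.78) / 319 = 2.26 / 319 = 0.007085
v = L / t = 495 / 121 = 4.091 m/d
K = v · n / i = 4.091 × 0.10 / 0.007085 = 57.7 m/d

57.7 m/d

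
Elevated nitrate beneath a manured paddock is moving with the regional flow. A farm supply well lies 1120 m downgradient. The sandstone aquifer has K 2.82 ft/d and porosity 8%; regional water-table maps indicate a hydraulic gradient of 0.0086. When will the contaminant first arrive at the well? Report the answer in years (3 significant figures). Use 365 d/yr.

33.2 years

K = 2.82 ft/d × 0.3048 = 0.8595 m/d
q = Ki = 0.8595 × 0.0086 = 0.007392 m/d
Seepage velocity v = q / n = 0.007392 / 0.08 = 0.09240 m/d
t = L / v = 1120 / 0.09240 = 12120 d
   = 12120 / 365 = 33.2 yr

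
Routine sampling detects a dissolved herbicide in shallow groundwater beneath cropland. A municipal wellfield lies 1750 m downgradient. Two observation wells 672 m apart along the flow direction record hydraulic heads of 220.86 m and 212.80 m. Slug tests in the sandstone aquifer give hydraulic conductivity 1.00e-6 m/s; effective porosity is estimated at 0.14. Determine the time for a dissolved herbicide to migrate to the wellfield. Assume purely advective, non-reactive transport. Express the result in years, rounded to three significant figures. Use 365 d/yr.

Hydraulic gradient i = (220.86 − 212.80) / 672 = 8.06 / 672 = 0.01199
K = 1.00e-6 m/s × 86400 s/d = 0.08640 m/d
Specific discharge q = 0.08640 × 0.01199 = 0.001036 m/d
v_s = q/n_e = 0.001036/0.14 = 0.007402 m/d
t = L / v = 1750 / 0.007402 = 236400 d
   = 236400 / 365 = 648 yr

648 years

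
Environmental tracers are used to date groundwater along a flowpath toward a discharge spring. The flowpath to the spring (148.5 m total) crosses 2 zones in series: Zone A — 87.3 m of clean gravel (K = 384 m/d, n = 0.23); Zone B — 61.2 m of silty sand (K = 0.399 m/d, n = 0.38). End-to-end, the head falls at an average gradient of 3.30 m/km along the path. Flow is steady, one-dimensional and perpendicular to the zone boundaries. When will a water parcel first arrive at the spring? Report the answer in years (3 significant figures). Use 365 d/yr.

37.2 years

Steady 1-D flow in series ⇒ the Darcy flux q is identical in every zone and the zone head losses add (resistances L/K in series).
Σ(L/K) = 87.3/384 + 61.2/0.399 = 0.2273 + 153.4 = 153.6 d
K_eq = L_total / Σ(L/K) = 148.5 / 153.6 = 0.9667 m/d
q = K_eq · i = 0.9667 × 0.0033 = 0.003190 m/d (same in every zone)
Zone A: v = q/n = 0.003190/0.23 = 0.01387 m/d → t_A = 87.3/0.01387 = 6294 d
Zone B: v = q/n = 0.003190/0.38 = 0.008395 m/d → t_B = 61.2/0.008395 = 7290 d
Total t = 6294 + 7290 = 13580 d
   = 13580 / 365 = 37.2 yr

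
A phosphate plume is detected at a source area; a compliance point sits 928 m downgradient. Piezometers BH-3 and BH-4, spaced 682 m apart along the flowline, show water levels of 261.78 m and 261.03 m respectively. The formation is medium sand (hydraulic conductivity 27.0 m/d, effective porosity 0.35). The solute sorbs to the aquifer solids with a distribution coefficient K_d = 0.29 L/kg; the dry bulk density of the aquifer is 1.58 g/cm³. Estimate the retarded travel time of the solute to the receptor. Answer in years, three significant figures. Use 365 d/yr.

Hydraulic gradient i = (261.78 − 261.03) / 682 = 0.75 / 682 = 0.001100
q = Ki = 27.0 × 0.001100 = 0.02969 m/d
Seepage velocity v = q / n = 0.02969 / 0.35 = 0.08483 m/d
Retardation R = 1 + ρ_b·K_d/n = 1 + 1.58×0.29/0.35 = 2.309
Contaminant velocity v_c = v/R = 0.08483/2.309 = 0.03674 m/d
t = L/v_c = 928/0.03674 = 25260 d
   = 25260/365 = 69.2 yr

69.2 years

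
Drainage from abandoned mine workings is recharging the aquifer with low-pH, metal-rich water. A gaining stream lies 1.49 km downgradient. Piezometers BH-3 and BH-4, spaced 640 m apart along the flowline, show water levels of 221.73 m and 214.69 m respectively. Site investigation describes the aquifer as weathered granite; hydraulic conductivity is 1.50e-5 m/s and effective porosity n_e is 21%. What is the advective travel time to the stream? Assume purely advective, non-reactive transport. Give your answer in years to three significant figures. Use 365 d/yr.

60.1 years

Hydraulic gradient i = (221.73 − 214.69) / 640 = 7.04 / 640 = 0.01100
K = 1.50e-5 m/s × 86400 s/d = 1.296 m/d
Specific discharge q = 1.296 × 0.01100 = 0.01426 m/d
v = Ki/n = 1.296·0.01100/0.21 = 0.06789 m/d
L = 1.49 km = 1490 m
t = L / v = 1490 / 0.06789 = 21950 d
   = 21950 / 365 = 60.1 yr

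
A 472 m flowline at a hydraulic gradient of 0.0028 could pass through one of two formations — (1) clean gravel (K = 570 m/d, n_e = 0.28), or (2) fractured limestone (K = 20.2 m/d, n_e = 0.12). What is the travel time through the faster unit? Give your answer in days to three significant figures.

82.8 days

Unit 1 (clean gravel): v = 570×0.0028/0.28 = 5.700 m/d, t = 472/5.700 = 82.81 d
Unit 2 (fractured limestone): v = 20.2×0.0028/0.12 = 0.4713 m/d, t = 472/0.4713 = 1001 d
Faster unit: t = 82.8 d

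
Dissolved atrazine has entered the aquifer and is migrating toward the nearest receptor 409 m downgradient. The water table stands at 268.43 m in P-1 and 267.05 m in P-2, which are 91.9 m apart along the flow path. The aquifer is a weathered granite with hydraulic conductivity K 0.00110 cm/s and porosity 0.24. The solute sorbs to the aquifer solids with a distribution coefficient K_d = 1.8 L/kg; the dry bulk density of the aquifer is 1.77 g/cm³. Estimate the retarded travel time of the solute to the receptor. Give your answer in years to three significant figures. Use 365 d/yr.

Hydraulic gradient i = (268.43 − 267.05) / 91.9 = 1.38 / 91.9 = 0.01502
K = 0.00110 cm/s × 864 = 0.9504 m/d
Darcy flux q = K·i = 0.9504 × 0.01502 = 0.01427 m/d
v = Ki/n = 0.9504·0.01502/0.24 = 0.05946 m/d
Retardation R = 1 + ρ_b·K_d/n = 1 + 1.77×1.8/0.24 = 14.28
Contaminant velocity v_c = v/R = 0.05946/14.28 = 0.004166 m/d
t = L/v_c = 409/0.004166 = 98180 d
   = 98180/365 = 269 yr

269 years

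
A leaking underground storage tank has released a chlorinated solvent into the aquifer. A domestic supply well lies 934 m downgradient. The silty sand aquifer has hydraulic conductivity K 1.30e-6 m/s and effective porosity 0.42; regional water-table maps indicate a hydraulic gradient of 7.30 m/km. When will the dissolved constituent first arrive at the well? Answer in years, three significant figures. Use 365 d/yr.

K = 1.30e-6 m/s × 86400 s/d = 0.1123 m/d
q = Ki = 0.1123 × 0.0073 = 8.199e-4 m/d
Average linear velocity = 8.199e-4 / 0.42 = 0.001952 m/d
t = L / v = 934 / 0.001952 = 478400 d
   = 478400 / 365 = 1310 yr

1310 years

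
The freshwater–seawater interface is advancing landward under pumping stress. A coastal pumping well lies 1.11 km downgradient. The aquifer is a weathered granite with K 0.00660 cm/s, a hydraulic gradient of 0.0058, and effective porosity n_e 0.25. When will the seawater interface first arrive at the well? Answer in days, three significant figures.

8390 days

K = 0.00660 cm/s × 864 = 5.702 m/d
Darcy flux q = K·i = 5.702 × 0.0058 = 0.03307 m/d
Average linear velocity = 0.03307 / 0.25 = 0.1323 m/d
L = 1.11 km = 1110 m
t = L / v = 1110 / 0.1323 = 8390 d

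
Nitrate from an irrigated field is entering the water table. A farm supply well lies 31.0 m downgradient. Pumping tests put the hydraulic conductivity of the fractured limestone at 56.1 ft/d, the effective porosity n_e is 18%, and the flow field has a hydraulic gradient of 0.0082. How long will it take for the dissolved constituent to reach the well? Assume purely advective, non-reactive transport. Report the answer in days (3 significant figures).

K = 56.1 ft/d × 0.3048 = 17.10 m/d
Specific discharge q = 17.10 × 0.0082 = 0.1402 m/d
Average linear velocity = 0.1402 / 0.18 = 0.7790 m/d
t = L / v = 31.0 / 0.7790 = 39.80 d

39.8 days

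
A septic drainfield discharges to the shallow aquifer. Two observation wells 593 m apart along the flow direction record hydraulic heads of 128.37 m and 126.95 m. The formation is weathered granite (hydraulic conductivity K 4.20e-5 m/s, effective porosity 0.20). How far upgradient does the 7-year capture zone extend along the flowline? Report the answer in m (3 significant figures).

Hydraulic gradient i = (128.37 − 126.95) / 593 = 1.42 / 593 = 0.002395
K = 4.20e-5 m/s × 86400 s/d = 3.629 m/d
Specific discharge q = 3.629 × 0.002395 = 0.008690 m/d
Seepage velocity v = q / n = 0.008690 / 0.20 = 0.04345 m/d
T = 7 yr × 365 = 2555 d
L = v × T = 0.04345 × 2555 = 111.0 m

111 m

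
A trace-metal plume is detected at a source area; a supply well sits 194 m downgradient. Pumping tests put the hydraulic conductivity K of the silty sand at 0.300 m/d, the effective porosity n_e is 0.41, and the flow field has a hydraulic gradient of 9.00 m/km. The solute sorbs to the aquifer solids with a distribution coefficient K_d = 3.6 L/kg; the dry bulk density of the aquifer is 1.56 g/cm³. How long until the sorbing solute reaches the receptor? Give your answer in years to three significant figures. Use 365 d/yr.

Darcy flux q = K·i = 0.300 × 0.0090 = 0.002700 m/d
v_s = q/n_e = 0.002700/0.41 = 0.006585 m/d
Retardation R = 1 + ρ_b·K_d/n = 1 + 1.56×3.6/0.41 = 14.70
Contaminant velocity v_c = v/R = 0.006585/14.70 = 4.481e-4 m/d
t = L/v_c = 194/4.481e-4 = 433000 d
   = 433000/365 = 1190 yr

1190 years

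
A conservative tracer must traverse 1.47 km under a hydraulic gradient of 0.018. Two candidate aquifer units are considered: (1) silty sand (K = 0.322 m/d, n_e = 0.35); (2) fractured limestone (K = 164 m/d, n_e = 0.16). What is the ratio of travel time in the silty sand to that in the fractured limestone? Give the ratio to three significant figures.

1110

Unit 1 (silty sand): v = 0.322×0.018/0.35 = 0.01656 m/d, t = 1470/0.01656 = 88770 d
Unit 2 (fractured limestone): v = 164×0.018/0.16 = 18.45 m/d, t = 1470/18.45 = 79.67 d
t(silty sand) / t(fractured limestone) = 88770/79.67 = 1110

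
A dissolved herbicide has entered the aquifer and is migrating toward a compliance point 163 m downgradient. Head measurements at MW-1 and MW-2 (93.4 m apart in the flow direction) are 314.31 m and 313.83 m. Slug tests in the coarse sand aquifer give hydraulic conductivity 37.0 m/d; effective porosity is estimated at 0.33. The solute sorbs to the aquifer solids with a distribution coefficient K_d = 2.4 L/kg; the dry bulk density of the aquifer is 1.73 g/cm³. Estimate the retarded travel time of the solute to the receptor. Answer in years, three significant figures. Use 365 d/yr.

10.5 years

Hydraulic gradient i = (314.31 − 313.83) / 93.4 = 0.48 / 93.4 = 0.005139
q = Ki = 37.0 × 0.005139 = 0.1901 m/d
v_s = q/n_e = 0.1901/0.33 = 0.5762 m/d
Retardation R = 1 + ρ_b·K_d/n = 1 + 1.73×2.4/0.33 = 13.58
Contaminant velocity v_c = v/R = 0.5762/13.58 = 0.04243 m/d
t = L/v_c = 163/0.04243 = 3842 d
   = 3842/365 = 10.5 yr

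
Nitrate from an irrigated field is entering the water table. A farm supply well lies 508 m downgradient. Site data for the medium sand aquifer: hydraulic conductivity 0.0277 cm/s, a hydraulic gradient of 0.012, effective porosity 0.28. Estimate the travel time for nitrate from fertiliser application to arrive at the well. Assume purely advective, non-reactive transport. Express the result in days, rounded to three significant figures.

K = 0.0277 cm/s × 864 = 23.93 m/d
q = Ki = 23.93 × 0.012 = 0.2872 m/d
Average linear velocity = 0.2872 / 0.28 = 1.026 m/d
t = L / v = 508 / 1.026 = 495.3 d

495 days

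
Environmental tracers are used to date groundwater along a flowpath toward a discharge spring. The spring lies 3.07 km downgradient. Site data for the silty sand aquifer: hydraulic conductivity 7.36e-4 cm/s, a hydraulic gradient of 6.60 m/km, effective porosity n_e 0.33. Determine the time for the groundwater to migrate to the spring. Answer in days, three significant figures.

241000 days

K = 7.36e-4 cm/s × 864 = 0.6359 m/d
Specific discharge q = 0.6359 × 0.0066 = 0.004197 m/d
Average linear velocity = 0.004197 / 0.33 = 0.01272 m/d
L = 3.07 km = 3070 m
t = L / v = 3070 / 0.01272 = 241400 d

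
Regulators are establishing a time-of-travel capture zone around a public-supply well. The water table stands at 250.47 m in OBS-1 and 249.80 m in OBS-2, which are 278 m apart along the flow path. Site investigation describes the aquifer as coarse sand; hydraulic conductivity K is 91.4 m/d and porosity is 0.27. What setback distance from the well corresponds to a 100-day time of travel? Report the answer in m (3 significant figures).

81.6 m

Hydraulic gradient i = (250.47 − 249.80) / 278 = 0.67 / 278 = 0.002410
Darcy flux q = K·i = 91.4 × 0.002410 = 0.2203 m/d
Seepage velocity v = q / n = 0.2203 / 0.27 = 0.8159 m/d
L = v × T = 0.8159 × 100 = 81.59 m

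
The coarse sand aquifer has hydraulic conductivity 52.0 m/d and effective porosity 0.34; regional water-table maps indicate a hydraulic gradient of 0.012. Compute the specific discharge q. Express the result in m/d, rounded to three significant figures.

q = Ki = 52.0 × 0.012 = 0.6240 m/d

0.624 m/d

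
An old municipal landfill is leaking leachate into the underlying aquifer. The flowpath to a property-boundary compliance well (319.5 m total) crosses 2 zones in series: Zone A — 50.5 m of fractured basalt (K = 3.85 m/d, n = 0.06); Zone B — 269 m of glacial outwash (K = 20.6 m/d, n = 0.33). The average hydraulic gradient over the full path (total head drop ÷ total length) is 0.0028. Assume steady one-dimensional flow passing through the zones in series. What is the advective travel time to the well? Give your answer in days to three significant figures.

2690 days

Continuity: the same q passes through each zone, so ΔH = q·Σ(L_j/K_j) — the zones act as resistances in series.
Σ(L/K) = 50.5/3.85 + 269/20.6 = 13.12 + 13.06 = 26.18 d
K_eq = L_total / Σ(L/K) = 319.5 / 26.18 = 12.21 m/d
q = K_eq · i = 12.21 × 0.0028 = 0.03418 m/d (same in every zone)
Zone A: v = q/n = 0.03418/0.06 = 0.5696 m/d → t_A = 50.5/0.5696 = 88.65 d
Zone B: v = q/n = 0.03418/0.33 = 0.1036 m/d → t_B = 269/0.1036 = 2597 d
Total t = 88.65 + 2597 = 2686 d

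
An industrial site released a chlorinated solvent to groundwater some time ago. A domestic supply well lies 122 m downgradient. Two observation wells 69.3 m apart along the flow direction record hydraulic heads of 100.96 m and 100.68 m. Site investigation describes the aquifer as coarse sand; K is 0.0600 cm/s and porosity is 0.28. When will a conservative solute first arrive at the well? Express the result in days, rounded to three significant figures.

Hydraulic gradient i = (100.96 − 100.68) / 69.3 = 0.28 / 69.3 = 0.004040
K = 0.0600 cm/s × 864 = 51.84 m/d
Specific discharge q = 51.84 × 0.004040 = 0.2095 m/d
v = Ki/n = 51.84·0.004040/0.28 = 0.7481 m/d
t = L / v = 122 / 0.7481 = 163.1 d

163 days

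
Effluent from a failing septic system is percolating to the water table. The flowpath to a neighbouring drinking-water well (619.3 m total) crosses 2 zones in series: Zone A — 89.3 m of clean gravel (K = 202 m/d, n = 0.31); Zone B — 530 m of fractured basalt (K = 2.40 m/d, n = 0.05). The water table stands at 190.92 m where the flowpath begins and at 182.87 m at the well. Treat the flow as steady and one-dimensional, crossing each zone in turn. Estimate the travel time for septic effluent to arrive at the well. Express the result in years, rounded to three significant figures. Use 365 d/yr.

4.08 years

Total head drop ΔH = 190.92 − 182.87 = 8.05 m
Continuity: the same q passes through each zone, so ΔH = q·Σ(L_j/K_j) — the zones act as resistances in series.
Σ(L/K) = 89.3/202 + 530/2.40 = 0.4421 + 220.8 = 221.3 d
q = ΔH / Σ(L/K) = 8.05 / 221.3 = 0.03638 m/d (same in every zone)
Zone A: v = q/n = 0.03638/0.31 = 0.1174 m/d → t_A = 89.3/0.1174 = 760.9 d
Zone B: v = q/n = 0.03638/0.05 = 0.7276 m/d → t_B = 530/0.7276 = 728.4 d
Total t = 760.9 + 728.4 = 1489 d
   = 1489 / 365 = 4.08 yr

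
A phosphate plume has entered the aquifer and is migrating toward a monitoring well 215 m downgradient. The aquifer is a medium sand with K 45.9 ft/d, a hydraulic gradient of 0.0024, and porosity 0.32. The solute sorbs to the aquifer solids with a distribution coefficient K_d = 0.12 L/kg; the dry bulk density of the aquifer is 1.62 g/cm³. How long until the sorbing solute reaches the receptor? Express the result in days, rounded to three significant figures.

3290 days

K = 45.9 ft/d × 0.3048 = 13.99 m/d
Darcy flux q = K·i = 13.99 × 0.0024 = 0.03358 m/d
v = Ki/n = 13.99·0.0024/0.32 = 0.1049 m/d
Retardation R = 1 + ρ_b·K_d/n = 1 + 1.62×0.12/0.32 = 1.608
Contaminant velocity v_c = v/R = 0.1049/1.608 = 0.06527 m/d
t = L/v_c = 215/0.06527 = 3294 d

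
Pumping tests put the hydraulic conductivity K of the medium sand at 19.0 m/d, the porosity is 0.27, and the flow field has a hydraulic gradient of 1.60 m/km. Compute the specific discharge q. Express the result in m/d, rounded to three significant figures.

0.0304 m/d

Specific discharge q = 19.0 × 0.0016 = 0.03040 m/d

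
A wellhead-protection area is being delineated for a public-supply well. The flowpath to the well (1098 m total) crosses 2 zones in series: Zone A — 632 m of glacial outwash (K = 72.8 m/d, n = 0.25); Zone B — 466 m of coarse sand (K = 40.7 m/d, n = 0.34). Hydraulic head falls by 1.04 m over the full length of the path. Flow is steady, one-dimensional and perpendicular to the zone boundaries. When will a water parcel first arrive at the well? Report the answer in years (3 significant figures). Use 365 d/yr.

16.8 years

Steady 1-D flow in series ⇒ the Darcy flux q is identical in every zone and the zone head losses add (resistances L/K in series).
Σ(L/K) = 632/72.8 + 466/40.7 = 8.681 + 11.45 = 20.13 d
q = ΔH / Σ(L/K) = 1.04 / 20.13 = 0.05166 m/d (same in every zone)
Zone A: v = q/n = 0.05166/0.25 = 0.2066 m/d → t_A = 632/0.2066 = 3058 d
Zone B: v = q/n = 0.05166/0.34 = 0.1519 m/d → t_B = 466/0.1519 = 3067 d
Total t = 3058 + 3067 = 6125 d
   = 6125 / 365 = 16.8 yr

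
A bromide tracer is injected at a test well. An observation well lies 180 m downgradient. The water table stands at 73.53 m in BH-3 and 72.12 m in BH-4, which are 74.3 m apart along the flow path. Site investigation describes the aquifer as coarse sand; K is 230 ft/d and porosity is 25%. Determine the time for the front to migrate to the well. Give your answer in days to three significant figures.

33.8 days

Hydraulic gradient i = (73.53 − 72.12) / 74.3 = 1.41 / 74.3 = 0.01898
K = 230 ft/d × 0.3048 = 70.10 m/d
Specific discharge q = 70.10 × 0.01898 = 1.330 m/d
v_s = q/n_e = 1.330/0.25 = 5.321 m/d
t = L / v = 180 / 5.321 = 33.83 d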